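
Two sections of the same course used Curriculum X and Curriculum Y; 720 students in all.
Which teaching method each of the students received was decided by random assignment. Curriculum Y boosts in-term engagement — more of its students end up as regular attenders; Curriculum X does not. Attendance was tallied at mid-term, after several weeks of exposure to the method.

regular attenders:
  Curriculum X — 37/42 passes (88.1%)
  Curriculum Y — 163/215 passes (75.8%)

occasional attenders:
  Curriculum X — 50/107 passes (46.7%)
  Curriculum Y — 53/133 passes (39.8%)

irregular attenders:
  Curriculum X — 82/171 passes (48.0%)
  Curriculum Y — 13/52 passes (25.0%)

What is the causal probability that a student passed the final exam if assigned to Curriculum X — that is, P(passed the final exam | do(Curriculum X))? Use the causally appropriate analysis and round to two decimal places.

0.53

The mid-term attendance-specific comparison favours Curriculum X throughout, but the pooled figures favour Curriculum Y. The question is whether to condition on mid-term attendance.
Because the teaching method influences mid-term attendance, mid-term attendance is a post-treatment mediator, not a confounder. Stratifying on it would bias the estimate; the causal effect is the crude pooled difference.
So P(outcome | do(Curriculum X)) is just the pooled rate for Curriculum X: 169/320 = 0.528.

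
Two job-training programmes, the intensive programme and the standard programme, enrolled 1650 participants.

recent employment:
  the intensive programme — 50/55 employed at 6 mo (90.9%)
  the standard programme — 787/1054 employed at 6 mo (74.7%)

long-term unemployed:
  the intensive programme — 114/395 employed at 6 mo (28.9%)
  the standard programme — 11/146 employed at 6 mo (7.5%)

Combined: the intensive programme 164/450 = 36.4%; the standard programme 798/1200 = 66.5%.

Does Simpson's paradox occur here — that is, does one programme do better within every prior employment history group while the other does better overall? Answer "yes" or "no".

Within each prior employment history level (recent employment 90.9% vs 74.7%; long-term unemployed 28.9% vs 7.5%), the intensive programme has the higher rate every time. Pooled: 36.4% vs 66.5% — the standard programme has the higher rate overall. The two comparisons disagree.

yes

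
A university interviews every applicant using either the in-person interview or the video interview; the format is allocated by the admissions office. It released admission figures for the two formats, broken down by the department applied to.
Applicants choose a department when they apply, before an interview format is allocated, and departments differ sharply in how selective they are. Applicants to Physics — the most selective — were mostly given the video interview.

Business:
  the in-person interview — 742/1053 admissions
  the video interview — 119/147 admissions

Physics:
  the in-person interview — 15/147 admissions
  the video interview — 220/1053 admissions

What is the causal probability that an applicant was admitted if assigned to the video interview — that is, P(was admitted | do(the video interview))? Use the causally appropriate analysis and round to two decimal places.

Since department is a pre-existing factor (not a product of the interview format) and it affects the outcome on its own, it is a confounder. The stratified rates, not the pooled rate, identify the causal effect.
Standardising the video interview to the population department mix: 0.500·119/147 + 0.500·220/1053 = 0.509.

0.51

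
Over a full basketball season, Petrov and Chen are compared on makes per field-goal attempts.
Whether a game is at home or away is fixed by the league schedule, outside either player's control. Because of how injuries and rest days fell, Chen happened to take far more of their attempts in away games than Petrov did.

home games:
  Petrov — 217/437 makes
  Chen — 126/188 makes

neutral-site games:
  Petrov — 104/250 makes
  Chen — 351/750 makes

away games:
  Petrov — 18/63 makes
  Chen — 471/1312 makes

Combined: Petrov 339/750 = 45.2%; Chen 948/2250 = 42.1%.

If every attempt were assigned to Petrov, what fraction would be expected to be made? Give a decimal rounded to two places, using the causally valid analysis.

0.37

Here game venue is a common cause — it drives both which player a case falls under and the outcome. The crude comparison mixes populations; the stratum-specific rates are the causally relevant ones.
Standardising Petrov to the population game venue mix: 0.208·217/437 + 0.333·104/250 + 0.458·18/63 = 0.373.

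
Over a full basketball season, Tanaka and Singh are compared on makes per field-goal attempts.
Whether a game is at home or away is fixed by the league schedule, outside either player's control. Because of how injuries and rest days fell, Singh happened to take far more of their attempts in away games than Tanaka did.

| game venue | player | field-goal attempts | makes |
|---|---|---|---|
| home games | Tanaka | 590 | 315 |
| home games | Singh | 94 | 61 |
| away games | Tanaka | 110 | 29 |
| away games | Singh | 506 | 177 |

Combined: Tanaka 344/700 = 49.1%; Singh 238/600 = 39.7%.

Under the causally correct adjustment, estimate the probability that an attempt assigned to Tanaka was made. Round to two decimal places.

The game venue-specific comparison favours Singh throughout, but the pooled figures favour Tanaka. The question is whether to condition on game venue.
Nothing the player does changes game venue; the imbalance is an allocation artefact. With game venue also predicting the outcome, the pooled figure is confounded, and the within-stratum comparison is the causal one.
Standardising Tanaka to the population game venue mix: 0.526·315/590 + 0.474·29/110 = 0.406.

0.41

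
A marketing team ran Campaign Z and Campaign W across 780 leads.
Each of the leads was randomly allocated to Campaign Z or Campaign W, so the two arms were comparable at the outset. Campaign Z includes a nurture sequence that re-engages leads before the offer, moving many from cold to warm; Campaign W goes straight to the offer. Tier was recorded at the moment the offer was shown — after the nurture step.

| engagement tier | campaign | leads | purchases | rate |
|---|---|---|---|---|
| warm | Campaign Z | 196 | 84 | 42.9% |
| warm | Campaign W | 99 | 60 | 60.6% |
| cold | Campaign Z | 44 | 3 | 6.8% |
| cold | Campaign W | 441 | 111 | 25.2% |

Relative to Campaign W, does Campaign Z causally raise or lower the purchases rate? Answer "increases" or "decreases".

Engagement tier lies on the pathway campaign → engagement tier → outcome, so adjusting for it blocks the indirect effect. For the total causal effect of campaign, use the unadjusted pooled rates.
Pooled: Campaign Z 36.2% vs Campaign W 31.7%; Campaign Z is higher overall.

increases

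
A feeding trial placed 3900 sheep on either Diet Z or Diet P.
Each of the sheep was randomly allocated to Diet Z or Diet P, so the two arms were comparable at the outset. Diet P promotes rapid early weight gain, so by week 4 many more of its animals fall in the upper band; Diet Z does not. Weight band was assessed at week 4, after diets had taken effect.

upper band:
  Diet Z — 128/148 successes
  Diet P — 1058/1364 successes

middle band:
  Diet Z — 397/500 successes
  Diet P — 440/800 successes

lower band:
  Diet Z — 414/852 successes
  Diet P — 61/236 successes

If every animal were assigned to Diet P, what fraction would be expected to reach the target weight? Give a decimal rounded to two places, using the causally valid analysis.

0.65

Diet Z is higher inside every week-4 weight band stratum but Diet P is higher in aggregate. Whether to stratify depends on how week-4 weight band relates to the diet.
Week-4 weight band lies on the pathway diet → week-4 weight band → outcome, so adjusting for it blocks the indirect effect. For the total causal effect of diet, use the unadjusted pooled rates.
So P(outcome | do(Diet P)) is just the pooled rate for Diet P: 1559/2400 = 0.650.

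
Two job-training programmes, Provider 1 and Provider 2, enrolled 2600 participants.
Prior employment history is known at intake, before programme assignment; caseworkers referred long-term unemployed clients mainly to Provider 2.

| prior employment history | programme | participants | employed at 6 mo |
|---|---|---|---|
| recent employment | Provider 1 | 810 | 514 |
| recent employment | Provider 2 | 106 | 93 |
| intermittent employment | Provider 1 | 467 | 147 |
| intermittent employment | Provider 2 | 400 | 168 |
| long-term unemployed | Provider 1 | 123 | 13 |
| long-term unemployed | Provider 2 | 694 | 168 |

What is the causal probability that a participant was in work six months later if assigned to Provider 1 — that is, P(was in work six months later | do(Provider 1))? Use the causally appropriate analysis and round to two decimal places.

Within every prior employment history level Provider 2 has the higher rate, yet pooled Provider 1 does — Simpson's reversal.
Prior employment history is set before the programme has any effect — it is not caused by the programme — and it independently drives the outcome. That makes it a confounder, so the causal comparison is within prior employment history levels.
Standardising Provider 1 to the population prior employment history mix: 0.352·514/810 + 0.333·147/467 + 0.314·13/123 = 0.362.

0.36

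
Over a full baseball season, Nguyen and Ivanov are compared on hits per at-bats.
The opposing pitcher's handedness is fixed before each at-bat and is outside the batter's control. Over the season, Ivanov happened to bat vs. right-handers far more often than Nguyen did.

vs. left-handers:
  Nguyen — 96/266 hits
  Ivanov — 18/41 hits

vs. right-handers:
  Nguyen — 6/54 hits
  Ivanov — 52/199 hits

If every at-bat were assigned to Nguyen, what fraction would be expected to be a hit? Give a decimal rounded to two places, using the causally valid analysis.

0.25

Pitcher handedness is set before the player has any effect — it is not caused by the player — and it independently drives the outcome. That makes it a confounder, so the causal comparison is within pitcher handedness levels.
Standardising Nguyen to the population pitcher handedness mix: 0.548·96/266 + 0.452·6/54 = 0.248.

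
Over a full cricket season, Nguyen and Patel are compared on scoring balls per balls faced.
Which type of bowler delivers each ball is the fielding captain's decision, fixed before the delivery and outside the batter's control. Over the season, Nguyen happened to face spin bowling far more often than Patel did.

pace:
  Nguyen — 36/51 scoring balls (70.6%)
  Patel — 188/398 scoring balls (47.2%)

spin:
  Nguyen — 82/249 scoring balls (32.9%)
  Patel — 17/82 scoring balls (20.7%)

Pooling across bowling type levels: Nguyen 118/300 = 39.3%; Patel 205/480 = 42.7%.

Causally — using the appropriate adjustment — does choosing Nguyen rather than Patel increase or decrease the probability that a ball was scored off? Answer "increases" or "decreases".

increases

Here bowling type is a common cause — it drives both which player a case falls under and the outcome. The crude comparison mixes populations; the stratum-specific rates are the causally relevant ones.
Within each level — pace: 70.6% vs 47.2%; spin: 32.9% vs 20.7% — Nguyen is higher every time.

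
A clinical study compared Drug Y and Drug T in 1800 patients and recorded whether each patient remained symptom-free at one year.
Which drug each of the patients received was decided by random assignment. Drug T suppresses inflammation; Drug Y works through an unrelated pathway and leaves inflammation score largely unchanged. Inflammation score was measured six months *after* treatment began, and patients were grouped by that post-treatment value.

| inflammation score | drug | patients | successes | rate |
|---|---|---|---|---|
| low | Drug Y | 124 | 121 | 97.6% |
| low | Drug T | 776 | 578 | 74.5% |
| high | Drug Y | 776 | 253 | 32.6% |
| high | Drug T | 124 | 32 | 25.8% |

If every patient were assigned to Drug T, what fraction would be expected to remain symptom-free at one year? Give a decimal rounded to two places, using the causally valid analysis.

0.68

Within every inflammation score level Drug Y has the higher rate, yet pooled Drug T does — Simpson's reversal.
Because the drug influences inflammation score, inflammation score is a post-treatment mediator, not a confounder. Stratifying on it would bias the estimate; the causal effect is the crude pooled difference.
So P(outcome | do(Drug T)) is just the pooled rate for Drug T: 610/900 = 0.678.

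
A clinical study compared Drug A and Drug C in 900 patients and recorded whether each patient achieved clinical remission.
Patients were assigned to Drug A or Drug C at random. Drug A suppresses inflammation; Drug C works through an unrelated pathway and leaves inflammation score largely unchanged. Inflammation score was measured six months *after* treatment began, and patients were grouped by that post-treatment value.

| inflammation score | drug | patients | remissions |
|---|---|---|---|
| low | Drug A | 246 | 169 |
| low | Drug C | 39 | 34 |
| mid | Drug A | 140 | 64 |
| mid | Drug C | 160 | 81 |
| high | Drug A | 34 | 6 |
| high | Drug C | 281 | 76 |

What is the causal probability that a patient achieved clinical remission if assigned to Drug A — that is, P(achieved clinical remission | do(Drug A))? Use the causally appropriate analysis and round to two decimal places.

The stratified and pooled comparisons disagree (Drug C wins within each inflammation score; Drug A wins overall), so the answer turns on the causal role of inflammation score.
Because the drug influences inflammation score, inflammation score is a post-treatment mediator, not a confounder. Stratifying on it would bias the estimate; the causal effect is the crude pooled difference.
So P(outcome | do(Drug A)) is just the pooled rate for Drug A: 239/420 = 0.569.

0.57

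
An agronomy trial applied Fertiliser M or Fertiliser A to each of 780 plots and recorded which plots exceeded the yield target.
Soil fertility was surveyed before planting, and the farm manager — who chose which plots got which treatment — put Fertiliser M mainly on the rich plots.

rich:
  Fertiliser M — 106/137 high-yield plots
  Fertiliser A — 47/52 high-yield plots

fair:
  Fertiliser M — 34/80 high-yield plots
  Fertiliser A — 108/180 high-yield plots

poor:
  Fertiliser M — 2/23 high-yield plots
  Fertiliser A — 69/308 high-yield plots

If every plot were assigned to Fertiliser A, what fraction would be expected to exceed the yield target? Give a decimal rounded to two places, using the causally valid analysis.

The imbalance in soil fertility arose from how plots were allocated, not from anything the fertiliser did; and soil fertility independently affects the outcome. The pooled gap is confounded — condition on soil fertility.
Standardising Fertiliser A to the population soil fertility mix: 0.242·47/52 + 0.333·108/180 + 0.424·69/308 = 0.514.

0.51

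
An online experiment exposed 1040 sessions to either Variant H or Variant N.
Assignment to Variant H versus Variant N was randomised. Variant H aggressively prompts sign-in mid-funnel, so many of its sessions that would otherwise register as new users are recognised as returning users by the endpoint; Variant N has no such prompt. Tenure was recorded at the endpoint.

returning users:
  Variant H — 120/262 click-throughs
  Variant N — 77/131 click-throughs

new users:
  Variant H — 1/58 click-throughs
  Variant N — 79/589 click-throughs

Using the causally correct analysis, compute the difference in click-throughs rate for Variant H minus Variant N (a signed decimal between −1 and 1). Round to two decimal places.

+0.16

The user tenure-specific comparison favours Variant N throughout, but the pooled figures favour Variant H. The question is whether to condition on user tenure.
User tenure is downstream of the variant. One should not condition on a consequence of treatment, so the overall rates are the right comparison.
The causal difference is the pooled difference: 0.378 − 0.217 = +0.161.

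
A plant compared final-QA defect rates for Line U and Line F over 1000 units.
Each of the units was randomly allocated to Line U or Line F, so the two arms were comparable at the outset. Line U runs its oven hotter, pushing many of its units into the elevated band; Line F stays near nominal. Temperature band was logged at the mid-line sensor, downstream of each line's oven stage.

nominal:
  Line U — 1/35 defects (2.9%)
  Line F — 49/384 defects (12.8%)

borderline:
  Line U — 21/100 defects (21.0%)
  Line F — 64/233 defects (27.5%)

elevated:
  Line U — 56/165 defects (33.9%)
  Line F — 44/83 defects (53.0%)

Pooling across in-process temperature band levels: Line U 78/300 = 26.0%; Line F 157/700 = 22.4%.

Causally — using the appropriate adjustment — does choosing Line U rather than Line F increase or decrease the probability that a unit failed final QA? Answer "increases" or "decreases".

In-process temperature band lies on the pathway line → in-process temperature band → outcome, so adjusting for it blocks the indirect effect. For the total causal effect of line, use the unadjusted pooled rates.
Pooled: Line U 26.0% vs Line F 22.4%; Line F is lower overall.

increases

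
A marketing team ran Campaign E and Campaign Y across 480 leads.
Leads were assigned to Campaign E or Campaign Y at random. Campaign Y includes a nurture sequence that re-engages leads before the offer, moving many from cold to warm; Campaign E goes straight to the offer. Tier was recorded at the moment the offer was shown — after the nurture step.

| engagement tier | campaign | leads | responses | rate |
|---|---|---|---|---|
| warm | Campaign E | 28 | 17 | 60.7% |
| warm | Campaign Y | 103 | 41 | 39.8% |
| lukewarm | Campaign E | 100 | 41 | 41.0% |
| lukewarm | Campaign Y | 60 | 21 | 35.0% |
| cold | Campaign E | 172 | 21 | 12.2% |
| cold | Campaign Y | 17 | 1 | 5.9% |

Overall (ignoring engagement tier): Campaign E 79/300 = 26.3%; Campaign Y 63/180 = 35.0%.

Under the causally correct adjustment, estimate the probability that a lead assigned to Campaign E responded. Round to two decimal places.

0.26

The distribution of engagement tier is itself part of what the campaign does — it is an intermediate outcome. Holding it fixed would remove that part of the effect; the total effect is the pooled difference.
So P(outcome | do(Campaign E)) is just the pooled rate for Campaign E: 79/300 = 0.263.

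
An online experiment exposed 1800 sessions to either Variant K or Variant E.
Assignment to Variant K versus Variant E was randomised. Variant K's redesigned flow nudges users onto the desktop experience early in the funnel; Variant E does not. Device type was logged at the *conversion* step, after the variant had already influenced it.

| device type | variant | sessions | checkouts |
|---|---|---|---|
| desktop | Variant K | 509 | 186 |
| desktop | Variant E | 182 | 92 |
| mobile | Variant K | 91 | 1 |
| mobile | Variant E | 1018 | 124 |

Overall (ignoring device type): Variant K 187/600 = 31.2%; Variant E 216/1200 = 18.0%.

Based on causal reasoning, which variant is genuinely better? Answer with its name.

Variant K

Because the variant influences device type, device type is a post-treatment mediator, not a confounder. Stratifying on it would bias the estimate; the causal effect is the crude pooled difference.
Pooled: Variant K 31.2% vs Variant E 18.0%; Variant K is higher overall.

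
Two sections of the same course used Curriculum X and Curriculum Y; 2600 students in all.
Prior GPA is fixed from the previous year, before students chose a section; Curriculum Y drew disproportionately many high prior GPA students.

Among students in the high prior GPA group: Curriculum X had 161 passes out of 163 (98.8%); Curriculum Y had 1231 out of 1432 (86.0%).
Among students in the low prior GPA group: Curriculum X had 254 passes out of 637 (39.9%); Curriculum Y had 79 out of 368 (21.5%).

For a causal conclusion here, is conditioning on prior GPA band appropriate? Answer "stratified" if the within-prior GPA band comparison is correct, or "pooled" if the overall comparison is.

Nothing the teaching method does changes prior GPA band; the imbalance is an allocation artefact. With prior GPA band also predicting the outcome, the pooled figure is confounded, and the within-stratum comparison is the causal one.
Within each level — high prior GPA: 98.8% vs 86.0%; low prior GPA: 39.9% vs 21.5% — Curriculum X is higher every time.

stratified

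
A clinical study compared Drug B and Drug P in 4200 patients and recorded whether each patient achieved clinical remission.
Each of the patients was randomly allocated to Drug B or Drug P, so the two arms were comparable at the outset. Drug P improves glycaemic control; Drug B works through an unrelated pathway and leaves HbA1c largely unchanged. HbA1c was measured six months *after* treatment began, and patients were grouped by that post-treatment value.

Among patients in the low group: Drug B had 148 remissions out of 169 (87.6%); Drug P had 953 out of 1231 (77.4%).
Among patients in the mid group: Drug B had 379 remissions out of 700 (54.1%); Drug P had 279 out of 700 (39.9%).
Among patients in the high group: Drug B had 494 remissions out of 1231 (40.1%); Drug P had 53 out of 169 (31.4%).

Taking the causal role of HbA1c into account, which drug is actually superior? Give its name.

The HbA1c-specific comparison favours Drug B throughout, but the pooled figures favour Drug P. The question is whether to condition on HbA1c.
The distribution of HbA1c is itself part of what the drug does — it is an intermediate outcome. Holding it fixed would remove that part of the effect; the total effect is the pooled difference.
Pooled: Drug B 48.6% vs Drug P 61.2%; Drug P is higher overall.

Drug P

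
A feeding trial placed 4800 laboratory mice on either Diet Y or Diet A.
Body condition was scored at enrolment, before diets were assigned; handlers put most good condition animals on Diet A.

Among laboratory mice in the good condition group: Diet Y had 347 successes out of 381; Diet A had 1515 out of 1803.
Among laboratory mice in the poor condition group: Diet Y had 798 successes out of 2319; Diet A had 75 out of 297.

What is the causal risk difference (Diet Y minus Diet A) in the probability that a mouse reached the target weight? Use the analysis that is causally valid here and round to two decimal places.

Diet Y is higher inside every starting body condition stratum but Diet A is higher in aggregate. Whether to stratify depends on how starting body condition relates to the diet.
Here starting body condition is a common cause — it drives both which diet a case falls under and the outcome. The crude comparison mixes populations; the stratum-specific rates are the causally relevant ones.
Adjusting over the population distribution of starting body condition: 0.455·(0.911−0.840) + 0.545·(0.344−0.253) = +0.082.

+0.08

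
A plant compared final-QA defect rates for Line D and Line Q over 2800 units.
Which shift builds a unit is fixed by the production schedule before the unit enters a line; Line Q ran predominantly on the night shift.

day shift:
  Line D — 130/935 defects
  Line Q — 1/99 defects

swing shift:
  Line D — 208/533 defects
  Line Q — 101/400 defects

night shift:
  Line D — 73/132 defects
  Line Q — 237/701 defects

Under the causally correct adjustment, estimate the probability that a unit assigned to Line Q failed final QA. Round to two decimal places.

0.19

Since shift is a pre-existing factor (not a product of the line) and it affects the outcome on its own, it is a confounder. The stratified rates, not the pooled rate, identify the causal effect.
Standardising Line Q to the population shift mix: 0.369·1/99 + 0.333·101/400 + 0.297·237/701 = 0.188.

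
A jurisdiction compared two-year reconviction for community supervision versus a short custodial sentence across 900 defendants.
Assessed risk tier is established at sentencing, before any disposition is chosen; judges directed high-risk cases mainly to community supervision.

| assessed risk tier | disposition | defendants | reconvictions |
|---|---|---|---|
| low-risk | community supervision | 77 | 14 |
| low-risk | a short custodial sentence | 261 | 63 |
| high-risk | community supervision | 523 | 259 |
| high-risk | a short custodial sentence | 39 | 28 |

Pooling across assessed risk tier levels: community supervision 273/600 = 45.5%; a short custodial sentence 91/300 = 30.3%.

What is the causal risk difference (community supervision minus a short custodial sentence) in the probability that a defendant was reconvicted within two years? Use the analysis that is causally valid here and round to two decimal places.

Assessed risk tier is set before the disposition has any effect — it is not caused by the disposition — and it independently drives the outcome. That makes it a confounder, so the causal comparison is within assessed risk tier levels.
Adjusting over the population distribution of assessed risk tier: 0.376·(0.182−0.241) + 0.624·(0.495−0.718) = -0.161.

-0.16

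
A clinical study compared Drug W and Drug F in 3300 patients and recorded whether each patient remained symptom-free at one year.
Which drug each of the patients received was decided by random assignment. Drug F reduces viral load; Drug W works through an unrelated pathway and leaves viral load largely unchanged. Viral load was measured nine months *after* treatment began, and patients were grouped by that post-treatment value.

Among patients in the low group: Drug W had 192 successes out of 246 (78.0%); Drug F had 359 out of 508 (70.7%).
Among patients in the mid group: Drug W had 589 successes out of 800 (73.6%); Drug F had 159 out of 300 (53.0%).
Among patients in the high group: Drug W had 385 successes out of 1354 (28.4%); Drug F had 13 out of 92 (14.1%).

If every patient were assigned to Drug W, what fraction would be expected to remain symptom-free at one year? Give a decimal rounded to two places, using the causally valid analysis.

Viral load lies on the pathway drug → viral load → outcome, so adjusting for it blocks the indirect effect. For the total causal effect of drug, use the unadjusted pooled rates.
So P(outcome | do(Drug W)) is just the pooled rate for Drug W: 1166/2400 = 0.486.

0.49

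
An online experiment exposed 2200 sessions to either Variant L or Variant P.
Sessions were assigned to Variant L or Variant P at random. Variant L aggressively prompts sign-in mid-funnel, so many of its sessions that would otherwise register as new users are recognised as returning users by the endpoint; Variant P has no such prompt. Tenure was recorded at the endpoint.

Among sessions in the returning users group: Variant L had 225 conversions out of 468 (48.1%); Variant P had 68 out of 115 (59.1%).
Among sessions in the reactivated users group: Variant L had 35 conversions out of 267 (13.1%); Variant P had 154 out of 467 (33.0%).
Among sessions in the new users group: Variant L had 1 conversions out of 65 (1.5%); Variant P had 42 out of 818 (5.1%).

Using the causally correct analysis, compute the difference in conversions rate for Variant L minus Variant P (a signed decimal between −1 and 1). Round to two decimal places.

The stratified and pooled comparisons disagree (Variant P wins within each user tenure; Variant L wins overall), so the answer turns on the causal role of user tenure.
Because the variant influences user tenure, user tenure is a post-treatment mediator, not a confounder. Stratifying on it would bias the estimate; the causal effect is the crude pooled difference.
The causal difference is the pooled difference: 0.326 − 0.189 = +0.138.

+0.14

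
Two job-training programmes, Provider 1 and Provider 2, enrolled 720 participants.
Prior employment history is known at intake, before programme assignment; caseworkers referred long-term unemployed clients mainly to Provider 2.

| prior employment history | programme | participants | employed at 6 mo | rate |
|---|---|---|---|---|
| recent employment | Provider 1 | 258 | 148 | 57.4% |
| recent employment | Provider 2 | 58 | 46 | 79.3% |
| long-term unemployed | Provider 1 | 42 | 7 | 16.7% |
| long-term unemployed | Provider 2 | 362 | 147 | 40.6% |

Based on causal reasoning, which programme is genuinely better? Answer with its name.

Provider 2

The stratified and pooled comparisons disagree (Provider 2 wins within each prior employment history; Provider 1 wins overall), so the answer turns on the causal role of prior employment history.
Since prior employment history is a pre-existing factor (not a product of the programme) and it affects the outcome on its own, it is a confounder. The stratified rates, not the pooled rate, identify the causal effect.
Within each level — recent employment: 57.4% vs 79.3%; long-term unemployed: 16.7% vs 40.6% — Provider 2 is higher every time.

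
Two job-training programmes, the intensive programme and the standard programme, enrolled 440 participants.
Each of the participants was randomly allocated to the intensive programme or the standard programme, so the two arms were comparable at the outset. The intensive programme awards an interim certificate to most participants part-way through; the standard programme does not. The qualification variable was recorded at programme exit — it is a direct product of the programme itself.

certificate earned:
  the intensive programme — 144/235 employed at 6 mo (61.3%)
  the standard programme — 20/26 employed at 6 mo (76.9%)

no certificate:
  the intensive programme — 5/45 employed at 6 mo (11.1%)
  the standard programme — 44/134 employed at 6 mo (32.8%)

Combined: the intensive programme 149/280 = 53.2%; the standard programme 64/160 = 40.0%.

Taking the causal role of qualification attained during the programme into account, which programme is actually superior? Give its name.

the intensive programme

The stratified and pooled comparisons disagree (the standard programme wins within each qualification attained during the programme; the intensive programme wins overall), so the answer turns on the causal role of qualification attained during the programme.
The distribution of qualification attained during the programme is itself part of what the programme does — it is an intermediate outcome. Holding it fixed would remove that part of the effect; the total effect is the pooled difference.
Pooled: the intensive programme 53.2% vs the standard programme 40.0%; the intensive programme is higher overall.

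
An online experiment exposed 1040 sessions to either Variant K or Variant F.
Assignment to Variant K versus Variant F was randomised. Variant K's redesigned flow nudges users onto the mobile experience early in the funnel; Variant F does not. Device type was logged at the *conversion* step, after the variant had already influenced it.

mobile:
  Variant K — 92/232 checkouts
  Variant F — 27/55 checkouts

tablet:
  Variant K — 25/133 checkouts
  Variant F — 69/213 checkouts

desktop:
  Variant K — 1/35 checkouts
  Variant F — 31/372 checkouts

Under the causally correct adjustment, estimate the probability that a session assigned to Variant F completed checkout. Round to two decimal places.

Variant F is higher inside every device type stratum but Variant K is higher in aggregate. Whether to stratify depends on how device type relates to the variant.
Device type is downstream of the variant. One should not condition on a consequence of treatment, so the overall rates are the right comparison.
So P(outcome | do(Variant F)) is just the pooled rate for Variant F: 127/640 = 0.198.

0.20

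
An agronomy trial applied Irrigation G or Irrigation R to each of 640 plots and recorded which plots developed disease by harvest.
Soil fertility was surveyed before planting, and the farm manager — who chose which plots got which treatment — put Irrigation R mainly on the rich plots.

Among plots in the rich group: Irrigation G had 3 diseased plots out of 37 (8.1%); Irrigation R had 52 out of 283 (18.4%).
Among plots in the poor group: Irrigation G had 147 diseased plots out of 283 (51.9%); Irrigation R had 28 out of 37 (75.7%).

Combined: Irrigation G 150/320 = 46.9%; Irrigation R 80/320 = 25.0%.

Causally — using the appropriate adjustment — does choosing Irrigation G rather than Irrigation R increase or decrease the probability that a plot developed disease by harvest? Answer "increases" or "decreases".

decreases

Within every soil fertility level Irrigation G has the lower rate, yet pooled Irrigation R does — Simpson's reversal.
Soil fertility is set before the irrigation has any effect — it is not caused by the irrigation — and it independently drives the outcome. That makes it a confounder, so the causal comparison is within soil fertility levels.
Within each level — rich: 8.1% vs 18.4%; poor: 51.9% vs 75.7% — Irrigation G is lower every time.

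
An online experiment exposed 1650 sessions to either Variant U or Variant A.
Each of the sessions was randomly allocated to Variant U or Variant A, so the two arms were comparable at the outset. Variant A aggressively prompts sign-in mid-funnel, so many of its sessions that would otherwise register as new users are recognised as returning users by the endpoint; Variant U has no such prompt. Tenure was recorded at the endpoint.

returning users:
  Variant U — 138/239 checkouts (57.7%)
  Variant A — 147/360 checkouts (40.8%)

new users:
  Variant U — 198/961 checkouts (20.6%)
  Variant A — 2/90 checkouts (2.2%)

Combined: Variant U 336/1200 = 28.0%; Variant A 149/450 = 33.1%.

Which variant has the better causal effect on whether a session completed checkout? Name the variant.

User tenure lies on the pathway variant → user tenure → outcome, so adjusting for it blocks the indirect effect. For the total causal effect of variant, use the unadjusted pooled rates.
Pooled: Variant U 28.0% vs Variant A 33.1%; Variant A is higher overall.

Variant A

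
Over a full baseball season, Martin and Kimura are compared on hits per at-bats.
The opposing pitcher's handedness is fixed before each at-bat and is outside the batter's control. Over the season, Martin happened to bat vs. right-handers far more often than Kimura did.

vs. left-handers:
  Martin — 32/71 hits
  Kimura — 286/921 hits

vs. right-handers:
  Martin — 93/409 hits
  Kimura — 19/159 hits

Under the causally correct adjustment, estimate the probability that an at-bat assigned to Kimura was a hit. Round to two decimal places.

Martin is higher inside every pitcher handedness stratum but Kimura is higher in aggregate. Whether to stratify depends on how pitcher handedness relates to the player.
Since pitcher handedness is a pre-existing factor (not a product of the player) and it affects the outcome on its own, it is a confounder. The stratified rates, not the pooled rate, identify the causal effect.
Standardising Kimura to the population pitcher handedness mix: 0.636·286/921 + 0.364·19/159 = 0.241.

0.24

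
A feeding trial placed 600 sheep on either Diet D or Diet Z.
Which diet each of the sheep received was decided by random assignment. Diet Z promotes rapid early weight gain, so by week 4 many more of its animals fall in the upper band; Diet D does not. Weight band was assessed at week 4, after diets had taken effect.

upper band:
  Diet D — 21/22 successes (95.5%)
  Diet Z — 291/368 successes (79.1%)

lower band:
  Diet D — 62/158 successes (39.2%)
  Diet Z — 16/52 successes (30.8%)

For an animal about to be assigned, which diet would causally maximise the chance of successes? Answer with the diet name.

Stratifying would compare diets among sheep the diets themselves sorted into week-4 weight band groups — a form of selection on an intermediate. The unconditioned pooled rates give the total causal effect.
Pooled: Diet D 46.1% vs Diet Z 73.1%; Diet Z is higher overall.

Diet Z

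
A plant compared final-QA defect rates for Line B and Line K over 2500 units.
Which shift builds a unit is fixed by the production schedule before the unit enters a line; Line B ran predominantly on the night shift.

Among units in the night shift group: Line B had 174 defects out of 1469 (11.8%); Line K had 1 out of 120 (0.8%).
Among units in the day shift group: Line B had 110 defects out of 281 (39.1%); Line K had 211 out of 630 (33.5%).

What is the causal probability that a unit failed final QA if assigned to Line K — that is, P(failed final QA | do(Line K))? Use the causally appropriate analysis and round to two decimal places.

0.13

Line K is lower inside every shift stratum but Line B is lower in aggregate. Whether to stratify depends on how shift relates to the line.
Shift differs across lines for reasons unrelated to any effect of the line itself, and it separately predicts the outcome — a classic confounder. We must compare within shift levels.
Standardising Line K to the population shift mix: 0.636·1/120 + 0.364·211/630 = 0.127.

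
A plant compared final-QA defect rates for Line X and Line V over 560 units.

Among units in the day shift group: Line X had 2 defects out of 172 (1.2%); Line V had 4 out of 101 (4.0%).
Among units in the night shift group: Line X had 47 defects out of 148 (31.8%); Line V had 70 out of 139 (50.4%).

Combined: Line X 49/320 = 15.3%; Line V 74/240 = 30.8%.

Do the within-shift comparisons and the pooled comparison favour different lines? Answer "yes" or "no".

no

Within each shift level (day shift 1.2% vs 4.0%; night shift 31.8% vs 50.4%), Line X has the lower rate every time. Pooled: 15.3% vs 30.8% — Line X has the lower rate overall. They agree.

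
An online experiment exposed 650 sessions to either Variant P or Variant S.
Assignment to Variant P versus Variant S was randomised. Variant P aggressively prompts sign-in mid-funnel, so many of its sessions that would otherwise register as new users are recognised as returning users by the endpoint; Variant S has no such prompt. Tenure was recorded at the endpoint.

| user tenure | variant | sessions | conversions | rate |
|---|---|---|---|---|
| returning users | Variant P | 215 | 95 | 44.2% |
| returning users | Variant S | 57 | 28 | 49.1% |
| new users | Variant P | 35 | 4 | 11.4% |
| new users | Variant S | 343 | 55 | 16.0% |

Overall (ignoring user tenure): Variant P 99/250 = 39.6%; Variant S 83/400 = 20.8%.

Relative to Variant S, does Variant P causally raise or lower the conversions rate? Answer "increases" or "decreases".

The user tenure-specific comparison favours Variant S throughout, but the pooled figures favour Variant P. The question is whether to condition on user tenure.
The distribution of user tenure is itself part of what the variant does — it is an intermediate outcome. Holding it fixed would remove that part of the effect; the total effect is the pooled difference.
Pooled: Variant P 39.6% vs Variant S 20.8%; Variant P is higher overall.

increases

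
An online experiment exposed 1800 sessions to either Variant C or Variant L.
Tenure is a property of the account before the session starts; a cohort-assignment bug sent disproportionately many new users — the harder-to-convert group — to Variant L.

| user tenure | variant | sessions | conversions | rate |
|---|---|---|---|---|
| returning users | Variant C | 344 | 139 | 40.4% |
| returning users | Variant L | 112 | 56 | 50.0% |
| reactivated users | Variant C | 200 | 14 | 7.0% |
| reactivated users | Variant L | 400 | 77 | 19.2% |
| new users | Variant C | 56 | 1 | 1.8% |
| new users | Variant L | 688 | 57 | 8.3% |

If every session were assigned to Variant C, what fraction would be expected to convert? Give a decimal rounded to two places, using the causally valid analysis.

0.13

User tenure satisfies the back-door criterion: it is not a descendant of the variant, and it blocks the spurious path from variant to outcome. Adjusting for it (i.e., using the within-user tenure rates) gives the causal effect.
Standardising Variant C to the population user tenure mix: 0.253·139/344 + 0.333·14/200 + 0.413·1/56 = 0.133.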